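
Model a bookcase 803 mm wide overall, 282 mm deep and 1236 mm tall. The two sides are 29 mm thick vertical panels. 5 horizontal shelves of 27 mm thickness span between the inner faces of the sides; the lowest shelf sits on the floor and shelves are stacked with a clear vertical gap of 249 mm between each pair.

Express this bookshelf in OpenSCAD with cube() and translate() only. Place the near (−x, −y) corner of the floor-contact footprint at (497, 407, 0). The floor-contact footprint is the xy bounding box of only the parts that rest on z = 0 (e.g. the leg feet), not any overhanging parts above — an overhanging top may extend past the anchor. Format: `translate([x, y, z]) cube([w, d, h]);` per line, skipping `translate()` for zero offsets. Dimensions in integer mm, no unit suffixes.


translate([497, 407, 0]) cube([29, 282, 1236]);
translate([1271, 407, 0]) cube([29, 282, 1236]);
translate([526, 407, 0]) cube([745, 282, 27]);
translate([526, 407, 276]) cube([745, 282, 27]);
translate([526, 407, 552]) cube([745, 282, 27]);
translate([526, 407, 828]) cube([745, 282, 27]);
translate([526, 407, 1104]) cube([745, 282, 27]);


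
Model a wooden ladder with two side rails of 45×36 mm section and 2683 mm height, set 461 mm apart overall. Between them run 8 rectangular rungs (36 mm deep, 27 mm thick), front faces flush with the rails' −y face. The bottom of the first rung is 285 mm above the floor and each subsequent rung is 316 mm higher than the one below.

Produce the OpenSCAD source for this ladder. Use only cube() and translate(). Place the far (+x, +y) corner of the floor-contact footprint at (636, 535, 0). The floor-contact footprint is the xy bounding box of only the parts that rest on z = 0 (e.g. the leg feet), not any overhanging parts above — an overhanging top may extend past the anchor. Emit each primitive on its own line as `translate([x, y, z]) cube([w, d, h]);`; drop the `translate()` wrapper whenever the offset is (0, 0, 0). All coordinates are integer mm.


translate([175, 499, 0]) cube([45, 36, 2683]);
translate([591, 499, 0]) cube([45, 36, 2683]);
translate([220, 499, 285]) cube([371, 36, 27]);
translate([220, 499, 601]) cube([371, 36, 27]);
translate([220, 499, 917]) cube([371, 36, 27]);
translate([220, 499, 1233]) cube([371, 36, 27]);
translate([220, 499, 1549]) cube([371, 36, 27]);
translate([220, 499, 1865]) cube([371, 36, 27]);
translate([220, 499, 2181]) cube([371, 36, 27]);
translate([220, 499, 2497]) cube([371, 36, 27]);


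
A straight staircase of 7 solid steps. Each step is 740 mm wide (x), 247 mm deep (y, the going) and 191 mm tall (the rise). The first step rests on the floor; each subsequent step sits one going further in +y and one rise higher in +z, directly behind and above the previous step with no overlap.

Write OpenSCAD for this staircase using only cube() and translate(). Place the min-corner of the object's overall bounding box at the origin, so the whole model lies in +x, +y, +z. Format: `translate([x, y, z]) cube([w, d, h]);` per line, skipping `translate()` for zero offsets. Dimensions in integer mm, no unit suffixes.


cube([740, 247, 191]);
translate([0, 247, 191]) cube([740, 247, 191]);
translate([0, 494, 382]) cube([740, 247, 191]);
translate([0, 741, 573]) cube([740, 247, 191]);
translate([0, 988, 764]) cube([740, 247, 191]);
translate([0, 1235, 955]) cube([740, 247, 191]);
translate([0, 1482, 1146]) cube([740, 247, 191]);


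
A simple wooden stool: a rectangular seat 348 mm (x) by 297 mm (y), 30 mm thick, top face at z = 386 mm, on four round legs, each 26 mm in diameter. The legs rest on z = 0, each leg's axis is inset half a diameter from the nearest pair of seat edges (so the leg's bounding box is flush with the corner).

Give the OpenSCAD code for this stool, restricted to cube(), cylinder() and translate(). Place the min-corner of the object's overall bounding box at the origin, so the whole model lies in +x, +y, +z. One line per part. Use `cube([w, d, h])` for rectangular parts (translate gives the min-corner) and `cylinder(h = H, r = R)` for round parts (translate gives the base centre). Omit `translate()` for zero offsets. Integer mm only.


translate([0, 0, 356]) cube([348, 297, 30]);
translate([13, 13, 0]) cylinder(h = 356, r = 13);
translate([335, 13, 0]) cylinder(h = 356, r = 13);
translate([13, 284, 0]) cylinder(h = 356, r = 13);
translate([335, 284, 0]) cylinder(h = 356, r = 13);


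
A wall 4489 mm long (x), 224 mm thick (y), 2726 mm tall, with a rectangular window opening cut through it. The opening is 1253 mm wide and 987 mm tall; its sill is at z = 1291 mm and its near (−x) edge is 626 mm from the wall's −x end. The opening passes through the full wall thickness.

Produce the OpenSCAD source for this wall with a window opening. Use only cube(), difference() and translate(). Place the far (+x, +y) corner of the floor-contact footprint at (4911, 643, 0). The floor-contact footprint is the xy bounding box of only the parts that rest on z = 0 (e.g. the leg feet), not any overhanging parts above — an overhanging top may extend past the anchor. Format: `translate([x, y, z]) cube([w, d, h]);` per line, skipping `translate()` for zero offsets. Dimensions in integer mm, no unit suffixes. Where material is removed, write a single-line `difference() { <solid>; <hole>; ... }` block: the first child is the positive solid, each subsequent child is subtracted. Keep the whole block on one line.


difference() { translate([422, 419, 0]) cube([4489, 224, 2726]); translate([1048, 419, 1291]) cube([1253, 224, 987]); }


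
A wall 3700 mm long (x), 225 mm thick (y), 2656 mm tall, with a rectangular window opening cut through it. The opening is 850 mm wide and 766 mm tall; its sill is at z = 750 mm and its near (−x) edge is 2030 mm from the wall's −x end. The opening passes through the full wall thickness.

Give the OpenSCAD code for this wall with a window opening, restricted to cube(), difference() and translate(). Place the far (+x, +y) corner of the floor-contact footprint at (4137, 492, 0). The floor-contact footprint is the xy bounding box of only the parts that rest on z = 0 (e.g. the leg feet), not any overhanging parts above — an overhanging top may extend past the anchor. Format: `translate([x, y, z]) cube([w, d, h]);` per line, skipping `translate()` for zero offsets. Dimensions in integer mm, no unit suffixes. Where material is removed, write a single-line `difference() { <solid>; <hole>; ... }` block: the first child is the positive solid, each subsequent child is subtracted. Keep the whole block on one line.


difference() { translate([437, 267, 0]) cube([3700, 225, 2656]); translate([2467, 267, 750]) cube([850, 225, 766]); }


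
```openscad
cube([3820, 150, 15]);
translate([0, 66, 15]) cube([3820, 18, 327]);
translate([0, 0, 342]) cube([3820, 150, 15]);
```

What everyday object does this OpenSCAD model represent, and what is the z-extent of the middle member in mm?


An I-beam. The web height is 327 mm.

Two wide flanges with a thin centred web — an I-beam. Overall 357 mm minus two 15 mm flanges gives a web of 357 − 2·15 = 327 mm.


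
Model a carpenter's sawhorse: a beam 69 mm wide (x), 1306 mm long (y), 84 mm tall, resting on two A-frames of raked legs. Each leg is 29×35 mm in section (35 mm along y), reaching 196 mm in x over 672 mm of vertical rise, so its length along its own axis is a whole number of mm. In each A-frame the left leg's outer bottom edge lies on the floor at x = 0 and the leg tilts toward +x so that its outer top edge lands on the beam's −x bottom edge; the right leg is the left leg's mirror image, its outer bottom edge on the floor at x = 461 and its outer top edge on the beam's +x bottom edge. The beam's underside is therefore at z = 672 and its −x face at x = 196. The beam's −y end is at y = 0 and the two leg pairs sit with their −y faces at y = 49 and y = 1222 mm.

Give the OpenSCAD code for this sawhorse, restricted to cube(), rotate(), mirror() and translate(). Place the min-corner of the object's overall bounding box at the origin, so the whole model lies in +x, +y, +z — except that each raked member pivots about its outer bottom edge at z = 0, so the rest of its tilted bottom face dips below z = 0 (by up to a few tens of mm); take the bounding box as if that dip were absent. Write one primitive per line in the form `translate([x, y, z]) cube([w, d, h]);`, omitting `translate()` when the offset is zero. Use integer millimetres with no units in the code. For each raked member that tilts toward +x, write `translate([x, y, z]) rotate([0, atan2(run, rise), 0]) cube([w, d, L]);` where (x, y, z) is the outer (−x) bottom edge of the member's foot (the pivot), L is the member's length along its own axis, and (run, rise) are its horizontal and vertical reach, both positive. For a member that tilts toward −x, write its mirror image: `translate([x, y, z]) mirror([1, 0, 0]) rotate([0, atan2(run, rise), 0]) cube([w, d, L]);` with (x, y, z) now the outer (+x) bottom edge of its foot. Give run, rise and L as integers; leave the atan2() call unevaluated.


translate([196, 0, 672]) cube([69, 1306, 84]);
translate([0, 49, 0]) rotate([0, atan2(196, 672), 0]) cube([29, 35, 700]);
translate([461, 49, 0]) mirror([1, 0, 0]) rotate([0, atan2(196, 672), 0]) cube([29, 35, 700]);
translate([0, 1222, 0]) rotate([0, atan2(196, 672), 0]) cube([29, 35, 700]);
translate([461, 1222, 0]) mirror([1, 0, 0]) rotate([0, atan2(196, 672), 0]) cube([29, 35, 700]);


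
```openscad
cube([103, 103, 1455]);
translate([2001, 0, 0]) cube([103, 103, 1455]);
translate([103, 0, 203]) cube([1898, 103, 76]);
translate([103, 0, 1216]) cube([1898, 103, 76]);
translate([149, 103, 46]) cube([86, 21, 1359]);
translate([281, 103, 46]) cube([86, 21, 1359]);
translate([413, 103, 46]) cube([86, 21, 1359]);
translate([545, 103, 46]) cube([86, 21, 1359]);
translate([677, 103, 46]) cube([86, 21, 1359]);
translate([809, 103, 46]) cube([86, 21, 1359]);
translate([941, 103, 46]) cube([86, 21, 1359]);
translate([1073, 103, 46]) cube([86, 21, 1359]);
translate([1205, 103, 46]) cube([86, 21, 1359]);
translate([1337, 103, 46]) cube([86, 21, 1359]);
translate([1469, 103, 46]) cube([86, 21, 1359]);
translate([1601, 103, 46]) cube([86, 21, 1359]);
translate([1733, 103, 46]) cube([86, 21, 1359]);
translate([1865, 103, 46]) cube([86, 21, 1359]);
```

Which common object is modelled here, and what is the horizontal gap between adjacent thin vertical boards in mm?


A fence section. The picket gap is 46 mm.

Two posts, two rails, 14 pickets — a fence section. Span 1898 mm holds 14 pickets of 86 mm with 15 equal gaps: ⌊(1898 − 14·86) / 15⌋ = 46 mm.


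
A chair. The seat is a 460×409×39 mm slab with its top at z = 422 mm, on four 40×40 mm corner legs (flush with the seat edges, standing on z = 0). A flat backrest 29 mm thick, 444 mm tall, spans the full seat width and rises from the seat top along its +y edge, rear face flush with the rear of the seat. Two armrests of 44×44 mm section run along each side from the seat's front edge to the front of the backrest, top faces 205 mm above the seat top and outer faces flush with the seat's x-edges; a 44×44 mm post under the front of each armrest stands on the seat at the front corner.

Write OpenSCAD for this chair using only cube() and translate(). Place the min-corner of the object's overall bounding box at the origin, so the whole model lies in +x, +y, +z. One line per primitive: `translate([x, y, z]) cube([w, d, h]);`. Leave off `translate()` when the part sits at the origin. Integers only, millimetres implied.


translate([0, 0, 383]) cube([460, 409, 39]);
cube([40, 40, 383]);
translate([420, 0, 0]) cube([40, 40, 383]);
translate([0, 369, 0]) cube([40, 40, 383]);
translate([420, 369, 0]) cube([40, 40, 383]);
translate([0, 380, 422]) cube([460, 29, 444]);
translate([0, 0, 583]) cube([44, 380, 44]);
translate([416, 0, 583]) cube([44, 380, 44]);
translate([0, 0, 422]) cube([44, 44, 161]);
translate([416, 0, 422]) cube([44, 44, 161]);


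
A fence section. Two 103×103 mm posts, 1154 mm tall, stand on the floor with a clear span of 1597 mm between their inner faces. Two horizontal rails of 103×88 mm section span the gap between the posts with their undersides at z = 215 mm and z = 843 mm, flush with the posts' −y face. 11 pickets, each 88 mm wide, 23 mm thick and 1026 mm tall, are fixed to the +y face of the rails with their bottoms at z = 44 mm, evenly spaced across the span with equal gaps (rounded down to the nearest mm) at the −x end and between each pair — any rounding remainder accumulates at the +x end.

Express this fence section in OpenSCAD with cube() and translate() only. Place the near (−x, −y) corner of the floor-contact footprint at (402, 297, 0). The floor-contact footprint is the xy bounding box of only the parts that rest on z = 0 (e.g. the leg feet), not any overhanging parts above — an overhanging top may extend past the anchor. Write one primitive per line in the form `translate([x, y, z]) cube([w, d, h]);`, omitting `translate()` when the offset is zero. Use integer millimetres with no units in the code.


translate([402, 297, 0]) cube([103, 103, 1154]);
translate([2102, 297, 0]) cube([103, 103, 1154]);
translate([505, 297, 215]) cube([1597, 103, 88]);
translate([505, 297, 843]) cube([1597, 103, 88]);
translate([557, 400, 44]) cube([88, 23, 1026]);
translate([697, 400, 44]) cube([88, 23, 1026]);
translate([837, 400, 44]) cube([88, 23, 1026]);
translate([977, 400, 44]) cube([88, 23, 1026]);
translate([1117, 400, 44]) cube([88, 23, 1026]);
translate([1257, 400, 44]) cube([88, 23, 1026]);
translate([1397, 400, 44]) cube([88, 23, 1026]);
translate([1537, 400, 44]) cube([88, 23, 1026]);
translate([1677, 400, 44]) cube([88, 23, 1026]);
translate([1817, 400, 44]) cube([88, 23, 1026]);
translate([1957, 400, 44]) cube([88, 23, 1026]);


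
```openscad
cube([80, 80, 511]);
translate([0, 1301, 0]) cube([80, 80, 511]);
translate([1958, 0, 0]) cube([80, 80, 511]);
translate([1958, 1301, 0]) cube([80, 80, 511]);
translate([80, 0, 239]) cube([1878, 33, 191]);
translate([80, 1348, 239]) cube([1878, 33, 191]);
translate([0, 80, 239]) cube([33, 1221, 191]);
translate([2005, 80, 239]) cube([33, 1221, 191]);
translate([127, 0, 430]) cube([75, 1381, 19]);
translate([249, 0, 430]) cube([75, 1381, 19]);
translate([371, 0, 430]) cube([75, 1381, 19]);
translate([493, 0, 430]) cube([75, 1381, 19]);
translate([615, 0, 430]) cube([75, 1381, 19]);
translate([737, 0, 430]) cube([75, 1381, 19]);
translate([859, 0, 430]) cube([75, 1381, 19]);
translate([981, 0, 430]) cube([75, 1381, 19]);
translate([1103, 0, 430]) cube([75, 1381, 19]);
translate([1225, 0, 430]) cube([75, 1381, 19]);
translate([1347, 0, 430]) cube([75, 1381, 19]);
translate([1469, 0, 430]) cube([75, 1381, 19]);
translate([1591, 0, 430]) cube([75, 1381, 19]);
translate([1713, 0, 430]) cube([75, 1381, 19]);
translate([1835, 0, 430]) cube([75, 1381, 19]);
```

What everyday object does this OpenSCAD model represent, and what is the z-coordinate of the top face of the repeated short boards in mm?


A bed frame. The slat-top height is 449 mm.

Four posts, four rails, and a row of slats — a bed frame. Slats sit on the rails at z = 239 + 191 = 430; with slat thickness 19, the top is 449 mm.


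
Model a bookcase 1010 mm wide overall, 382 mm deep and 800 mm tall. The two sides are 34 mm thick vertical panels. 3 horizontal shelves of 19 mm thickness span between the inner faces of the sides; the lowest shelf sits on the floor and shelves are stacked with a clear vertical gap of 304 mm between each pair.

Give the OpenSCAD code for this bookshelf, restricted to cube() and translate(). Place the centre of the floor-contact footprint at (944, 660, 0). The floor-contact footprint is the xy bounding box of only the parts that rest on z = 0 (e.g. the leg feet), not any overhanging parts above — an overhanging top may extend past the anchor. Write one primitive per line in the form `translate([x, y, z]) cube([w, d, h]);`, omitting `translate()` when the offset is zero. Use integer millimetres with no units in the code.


translate([439, 469, 0]) cube([34, 382, 800]);
translate([1415, 469, 0]) cube([34, 382, 800]);
translate([473, 469, 0]) cube([942, 382, 19]);
translate([473, 469, 323]) cube([942, 382, 19]);
translate([473, 469, 646]) cube([942, 382, 19]);


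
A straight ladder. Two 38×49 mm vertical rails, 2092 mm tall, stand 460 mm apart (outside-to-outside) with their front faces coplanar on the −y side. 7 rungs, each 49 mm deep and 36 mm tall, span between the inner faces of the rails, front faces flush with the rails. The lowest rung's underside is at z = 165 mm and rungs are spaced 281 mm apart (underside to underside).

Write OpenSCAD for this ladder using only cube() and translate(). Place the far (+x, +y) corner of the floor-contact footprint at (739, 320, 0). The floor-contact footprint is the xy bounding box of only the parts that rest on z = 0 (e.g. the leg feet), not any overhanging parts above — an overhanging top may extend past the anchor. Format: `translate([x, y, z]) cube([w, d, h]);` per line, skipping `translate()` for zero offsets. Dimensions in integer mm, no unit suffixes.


// rung span = 460 - 2*38 = 384
// rung[k] z = 165 + k*281
translate([279, 271, 0]) cube([38, 49, 2092]);
translate([701, 271, 0]) cube([38, 49, 2092]);
translate([317, 271, 165]) cube([384, 49, 36]);
translate([317, 271, 446]) cube([384, 49, 36]);
translate([317, 271, 727]) cube([384, 49, 36]);
translate([317, 271, 1008]) cube([384, 49, 36]);
translate([317, 271, 1289]) cube([384, 49, 36]);
translate([317, 271, 1570]) cube([384, 49, 36]);
translate([317, 271, 1851]) cube([384, 49, 36]);


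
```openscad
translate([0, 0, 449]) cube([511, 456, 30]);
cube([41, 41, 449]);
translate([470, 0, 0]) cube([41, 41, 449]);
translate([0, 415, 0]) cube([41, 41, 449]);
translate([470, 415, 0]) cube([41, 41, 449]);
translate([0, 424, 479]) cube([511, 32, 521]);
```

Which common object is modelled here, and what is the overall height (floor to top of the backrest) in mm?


A chair. The overall height is 1000 mm.

A slab on four corner posts with a tall panel at the back — a chair. The seat slab sits at z = 449 with thickness 30, and the 521 mm backrest starts at the seat top, so the overall height is 449 + 30 + 521 = 1000 mm.


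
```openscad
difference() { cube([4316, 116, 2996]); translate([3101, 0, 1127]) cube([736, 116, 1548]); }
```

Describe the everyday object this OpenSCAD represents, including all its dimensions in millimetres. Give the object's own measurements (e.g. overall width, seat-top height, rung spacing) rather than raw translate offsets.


A wall 4316 mm long (x), 116 mm thick (y), 2996 mm tall, with a rectangular window opening cut through it. The opening is 736 mm wide and 1548 mm tall; its sill is at z = 1127 mm and its near (−x) edge is 3101 mm from the wall's −x end. The opening passes through the full wall thickness.


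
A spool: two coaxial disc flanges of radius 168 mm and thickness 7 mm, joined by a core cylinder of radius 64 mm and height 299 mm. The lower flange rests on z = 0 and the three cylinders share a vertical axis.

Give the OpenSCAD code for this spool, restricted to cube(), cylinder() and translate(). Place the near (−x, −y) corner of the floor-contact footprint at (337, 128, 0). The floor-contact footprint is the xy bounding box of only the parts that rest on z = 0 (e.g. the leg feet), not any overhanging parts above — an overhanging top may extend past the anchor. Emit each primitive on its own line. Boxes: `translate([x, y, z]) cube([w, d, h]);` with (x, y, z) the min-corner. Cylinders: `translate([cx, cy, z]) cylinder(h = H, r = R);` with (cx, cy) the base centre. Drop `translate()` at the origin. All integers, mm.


translate([505, 296, 0]) cylinder(h = 7, r = 168);
translate([505, 296, 7]) cylinder(h = 299, r = 64);
translate([505, 296, 306]) cylinder(h = 7, r = 168);


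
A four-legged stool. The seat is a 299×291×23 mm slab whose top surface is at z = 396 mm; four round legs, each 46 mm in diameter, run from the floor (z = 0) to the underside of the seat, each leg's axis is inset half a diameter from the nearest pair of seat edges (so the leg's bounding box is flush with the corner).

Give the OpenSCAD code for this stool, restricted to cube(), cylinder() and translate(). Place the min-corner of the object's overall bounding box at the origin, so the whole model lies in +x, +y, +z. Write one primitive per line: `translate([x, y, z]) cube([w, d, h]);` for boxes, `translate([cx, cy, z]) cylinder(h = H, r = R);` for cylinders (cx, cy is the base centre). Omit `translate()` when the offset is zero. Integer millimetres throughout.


translate([0, 0, 373]) cube([299, 291, 23]);
translate([23, 23, 0]) cylinder(h = 373, r = 23);
translate([276, 23, 0]) cylinder(h = 373, r = 23);
translate([23, 268, 0]) cylinder(h = 373, r = 23);
translate([276, 268, 0]) cylinder(h = 373, r = 23);


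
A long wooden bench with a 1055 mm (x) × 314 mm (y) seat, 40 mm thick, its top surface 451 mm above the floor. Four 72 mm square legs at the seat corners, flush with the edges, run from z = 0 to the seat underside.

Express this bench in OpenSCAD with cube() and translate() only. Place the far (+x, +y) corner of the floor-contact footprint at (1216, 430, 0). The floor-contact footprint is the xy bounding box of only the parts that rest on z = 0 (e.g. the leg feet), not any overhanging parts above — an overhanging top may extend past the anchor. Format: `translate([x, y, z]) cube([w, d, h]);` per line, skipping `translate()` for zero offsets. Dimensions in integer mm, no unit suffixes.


translate([161, 116, 411]) cube([1055, 314, 40]);
translate([161, 116, 0]) cube([72, 72, 411]);
translate([161, 358, 0]) cube([72, 72, 411]);
translate([1144, 116, 0]) cube([72, 72, 411]);
translate([1144, 358, 0]) cube([72, 72, 411]);


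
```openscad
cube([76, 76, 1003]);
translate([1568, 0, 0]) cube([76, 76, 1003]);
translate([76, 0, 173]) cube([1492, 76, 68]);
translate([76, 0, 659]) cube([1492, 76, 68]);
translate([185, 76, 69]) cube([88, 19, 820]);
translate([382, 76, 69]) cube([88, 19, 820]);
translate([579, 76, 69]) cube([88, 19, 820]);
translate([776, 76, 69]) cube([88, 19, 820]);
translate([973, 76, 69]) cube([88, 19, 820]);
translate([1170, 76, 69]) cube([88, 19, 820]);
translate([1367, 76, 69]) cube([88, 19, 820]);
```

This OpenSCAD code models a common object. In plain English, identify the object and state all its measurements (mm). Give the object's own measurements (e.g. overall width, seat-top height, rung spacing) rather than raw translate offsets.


A fence section. Two 76×76 mm posts, 1003 mm tall, stand on the floor with a clear span of 1492 mm between their inner faces. Two horizontal rails of 76×68 mm section span the gap between the posts with their undersides at z = 173 mm and z = 659 mm, flush with the posts' −y face. 7 pickets, each 88 mm wide, 19 mm thick and 820 mm tall, are fixed to the +y face of the rails with their bottoms at z = 69 mm, spaced across the span with a 109 mm gap after the −x post and between neighbouring pickets, with 113 mm left before the +x post.


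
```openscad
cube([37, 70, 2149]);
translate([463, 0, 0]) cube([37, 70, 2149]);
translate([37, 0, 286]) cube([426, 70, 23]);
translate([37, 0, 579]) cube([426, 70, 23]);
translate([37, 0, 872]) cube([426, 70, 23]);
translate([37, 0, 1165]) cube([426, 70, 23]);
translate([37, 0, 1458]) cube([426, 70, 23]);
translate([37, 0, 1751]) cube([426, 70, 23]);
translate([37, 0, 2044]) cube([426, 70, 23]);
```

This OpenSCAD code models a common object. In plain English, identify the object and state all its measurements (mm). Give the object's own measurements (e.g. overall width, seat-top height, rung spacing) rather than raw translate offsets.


A straight ladder. Two 37×70 mm vertical rails, 2149 mm tall, stand 500 mm apart (outside-to-outside) with their front faces coplanar on the −y side. 7 rungs, each 70 mm deep and 23 mm tall, span between the inner faces of the rails, front faces flush with the rails. The lowest rung's underside is at z = 286 mm and rungs are spaced 293 mm apart (underside to underside).


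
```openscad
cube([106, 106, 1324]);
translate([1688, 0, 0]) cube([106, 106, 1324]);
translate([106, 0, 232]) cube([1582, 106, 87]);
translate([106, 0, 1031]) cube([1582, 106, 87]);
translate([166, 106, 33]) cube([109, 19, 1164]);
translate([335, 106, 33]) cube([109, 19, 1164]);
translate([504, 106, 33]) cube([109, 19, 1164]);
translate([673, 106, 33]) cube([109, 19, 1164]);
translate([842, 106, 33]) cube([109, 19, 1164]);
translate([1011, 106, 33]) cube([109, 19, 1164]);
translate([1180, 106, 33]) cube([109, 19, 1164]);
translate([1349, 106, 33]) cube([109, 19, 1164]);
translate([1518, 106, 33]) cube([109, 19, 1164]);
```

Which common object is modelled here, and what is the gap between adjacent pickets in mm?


A fence section. The picket gap is 60 mm.

Two posts, two rails, 9 pickets — a fence section. Span 1582 mm holds 9 pickets of 109 mm with 10 equal gaps: ⌊(1582 − 9·109) / 10⌋ = 60 mm.


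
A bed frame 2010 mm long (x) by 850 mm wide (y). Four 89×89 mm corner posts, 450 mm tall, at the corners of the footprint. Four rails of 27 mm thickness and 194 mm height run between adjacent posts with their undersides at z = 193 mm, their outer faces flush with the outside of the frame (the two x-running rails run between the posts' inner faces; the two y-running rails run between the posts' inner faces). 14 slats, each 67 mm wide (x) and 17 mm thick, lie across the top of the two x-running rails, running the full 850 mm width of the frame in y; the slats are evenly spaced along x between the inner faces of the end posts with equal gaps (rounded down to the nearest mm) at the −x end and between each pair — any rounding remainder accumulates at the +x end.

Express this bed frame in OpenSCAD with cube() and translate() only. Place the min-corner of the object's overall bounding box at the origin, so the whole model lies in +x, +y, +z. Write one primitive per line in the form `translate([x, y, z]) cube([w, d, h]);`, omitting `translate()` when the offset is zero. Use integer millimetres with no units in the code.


// slat z = rail_z + rail_h = 193 + 194 = 387
// slat gap = ⌊(1832 − 14·67) / 15⌋ = 59
cube([89, 89, 450]);
translate([0, 761, 0]) cube([89, 89, 450]);
translate([1921, 0, 0]) cube([89, 89, 450]);
translate([1921, 761, 0]) cube([89, 89, 450]);
translate([89, 0, 193]) cube([1832, 27, 194]);
translate([89, 823, 193]) cube([1832, 27, 194]);
translate([0, 89, 193]) cube([27, 672, 194]);
translate([1983, 89, 193]) cube([27, 672, 194]);
translate([148, 0, 387]) cube([67, 850, 17]);
translate([274, 0, 387]) cube([67, 850, 17]);
translate([400, 0, 387]) cube([67, 850, 17]);
translate([526, 0, 387]) cube([67, 850, 17]);
translate([652, 0, 387]) cube([67, 850, 17]);
translate([778, 0, 387]) cube([67, 850, 17]);
translate([904, 0, 387]) cube([67, 850, 17]);
translate([1030, 0, 387]) cube([67, 850, 17]);
translate([1156, 0, 387]) cube([67, 850, 17]);
translate([1282, 0, 387]) cube([67, 850, 17]);
translate([1408, 0, 387]) cube([67, 850, 17]);
translate([1534, 0, 387]) cube([67, 850, 17]);
translate([1660, 0, 387]) cube([67, 850, 17]);
translate([1786, 0, 387]) cube([67, 850, 17]);


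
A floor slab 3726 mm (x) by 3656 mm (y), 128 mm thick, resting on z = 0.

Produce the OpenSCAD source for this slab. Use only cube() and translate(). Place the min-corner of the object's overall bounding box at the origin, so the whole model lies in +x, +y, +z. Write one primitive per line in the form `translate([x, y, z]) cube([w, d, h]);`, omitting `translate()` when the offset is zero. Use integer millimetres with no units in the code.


cube([3726, 3656, 128]);


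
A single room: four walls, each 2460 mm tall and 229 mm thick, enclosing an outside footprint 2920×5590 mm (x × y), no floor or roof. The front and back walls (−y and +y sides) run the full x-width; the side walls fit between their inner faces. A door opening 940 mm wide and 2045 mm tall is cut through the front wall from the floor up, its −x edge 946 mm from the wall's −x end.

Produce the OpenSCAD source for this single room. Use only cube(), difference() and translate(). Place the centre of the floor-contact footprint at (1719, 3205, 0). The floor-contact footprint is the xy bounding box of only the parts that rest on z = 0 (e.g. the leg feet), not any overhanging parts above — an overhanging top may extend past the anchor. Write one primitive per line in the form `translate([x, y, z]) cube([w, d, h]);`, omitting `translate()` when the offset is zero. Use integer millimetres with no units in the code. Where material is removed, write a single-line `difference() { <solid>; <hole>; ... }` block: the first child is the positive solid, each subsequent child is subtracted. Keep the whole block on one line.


difference() { translate([259, 410, 0]) cube([2920, 229, 2460]); translate([1205, 410, 0]) cube([940, 229, 2045]); }
translate([259, 5771, 0]) cube([2920, 229, 2460]);
translate([259, 639, 0]) cube([229, 5132, 2460]);
translate([2950, 639, 0]) cube([229, 5132, 2460]);


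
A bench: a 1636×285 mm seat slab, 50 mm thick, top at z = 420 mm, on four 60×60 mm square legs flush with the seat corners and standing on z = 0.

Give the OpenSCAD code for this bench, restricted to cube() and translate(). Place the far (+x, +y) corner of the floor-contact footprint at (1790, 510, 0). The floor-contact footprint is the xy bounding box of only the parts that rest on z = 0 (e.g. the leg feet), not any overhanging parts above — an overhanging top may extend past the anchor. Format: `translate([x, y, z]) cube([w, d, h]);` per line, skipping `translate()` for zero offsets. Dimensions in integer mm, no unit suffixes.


translate([154, 225, 370]) cube([1636, 285, 50]);
translate([154, 225, 0]) cube([60, 60, 370]);
translate([154, 450, 0]) cube([60, 60, 370]);
translate([1730, 225, 0]) cube([60, 60, 370]);
translate([1730, 450, 0]) cube([60, 60, 370]);


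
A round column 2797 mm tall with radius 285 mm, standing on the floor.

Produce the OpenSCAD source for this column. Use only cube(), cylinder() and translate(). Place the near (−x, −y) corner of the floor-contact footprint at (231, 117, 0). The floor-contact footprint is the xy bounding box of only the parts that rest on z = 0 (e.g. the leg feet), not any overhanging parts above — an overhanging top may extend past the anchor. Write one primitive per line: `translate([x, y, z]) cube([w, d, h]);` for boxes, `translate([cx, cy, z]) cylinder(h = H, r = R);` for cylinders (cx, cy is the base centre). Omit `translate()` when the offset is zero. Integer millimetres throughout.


translate([516, 402, 0]) cylinder(h = 2797, r = 285);


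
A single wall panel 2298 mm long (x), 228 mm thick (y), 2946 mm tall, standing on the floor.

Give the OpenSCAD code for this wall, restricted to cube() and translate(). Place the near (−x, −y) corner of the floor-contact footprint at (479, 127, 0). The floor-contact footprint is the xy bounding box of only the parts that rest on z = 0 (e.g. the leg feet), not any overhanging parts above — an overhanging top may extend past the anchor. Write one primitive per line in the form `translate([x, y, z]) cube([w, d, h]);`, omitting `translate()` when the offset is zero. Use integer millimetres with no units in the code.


translate([479, 127, 0]) cube([2298, 228, 2946]);


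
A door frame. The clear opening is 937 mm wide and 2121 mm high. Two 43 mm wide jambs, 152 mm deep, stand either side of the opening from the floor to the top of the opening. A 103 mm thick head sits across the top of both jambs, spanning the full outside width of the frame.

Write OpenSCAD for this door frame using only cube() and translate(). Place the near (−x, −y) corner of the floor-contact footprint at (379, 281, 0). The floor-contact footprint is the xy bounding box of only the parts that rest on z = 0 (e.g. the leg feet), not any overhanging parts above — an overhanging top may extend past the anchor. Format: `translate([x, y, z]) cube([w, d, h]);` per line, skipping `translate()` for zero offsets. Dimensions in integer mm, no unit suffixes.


translate([379, 281, 0]) cube([43, 152, 2121]);
translate([1359, 281, 0]) cube([43, 152, 2121]);
translate([379, 281, 2121]) cube([1023, 152, 103]);


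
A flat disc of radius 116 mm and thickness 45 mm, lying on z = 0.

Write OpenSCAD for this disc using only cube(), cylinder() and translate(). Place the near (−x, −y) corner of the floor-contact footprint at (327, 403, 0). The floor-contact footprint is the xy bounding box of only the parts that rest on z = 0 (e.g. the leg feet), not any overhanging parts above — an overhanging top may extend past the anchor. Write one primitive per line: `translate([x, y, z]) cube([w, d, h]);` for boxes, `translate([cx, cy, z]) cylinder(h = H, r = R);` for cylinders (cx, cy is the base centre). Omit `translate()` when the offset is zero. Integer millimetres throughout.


translate([443, 519, 0]) cylinder(h = 45, r = 116);


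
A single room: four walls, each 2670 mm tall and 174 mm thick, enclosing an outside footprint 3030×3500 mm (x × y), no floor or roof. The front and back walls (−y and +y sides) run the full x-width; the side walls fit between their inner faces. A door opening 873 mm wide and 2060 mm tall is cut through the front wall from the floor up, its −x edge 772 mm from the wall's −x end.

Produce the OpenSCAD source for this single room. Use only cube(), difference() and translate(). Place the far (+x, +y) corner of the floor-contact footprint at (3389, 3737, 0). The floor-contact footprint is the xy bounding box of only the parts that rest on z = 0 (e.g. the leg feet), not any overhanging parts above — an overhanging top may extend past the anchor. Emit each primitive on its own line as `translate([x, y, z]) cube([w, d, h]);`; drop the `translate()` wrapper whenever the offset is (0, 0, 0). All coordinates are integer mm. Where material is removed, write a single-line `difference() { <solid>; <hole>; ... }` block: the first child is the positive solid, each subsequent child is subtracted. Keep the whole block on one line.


difference() { translate([359, 237, 0]) cube([3030, 174, 2670]); translate([1131, 237, 0]) cube([873, 174, 2060]); }
translate([359, 3563, 0]) cube([3030, 174, 2670]);
translate([359, 411, 0]) cube([174, 3152, 2670]);
translate([3215, 411, 0]) cube([174, 3152, 2670]);


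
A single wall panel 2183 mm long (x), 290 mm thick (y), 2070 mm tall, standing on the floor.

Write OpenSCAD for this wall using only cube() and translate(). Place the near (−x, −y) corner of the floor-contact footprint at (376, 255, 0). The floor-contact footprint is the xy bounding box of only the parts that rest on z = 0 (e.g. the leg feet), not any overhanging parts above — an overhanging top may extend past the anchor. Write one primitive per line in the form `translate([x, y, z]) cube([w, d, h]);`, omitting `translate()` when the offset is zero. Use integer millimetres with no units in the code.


translate([376, 255, 0]) cube([2183, 290, 2070]);


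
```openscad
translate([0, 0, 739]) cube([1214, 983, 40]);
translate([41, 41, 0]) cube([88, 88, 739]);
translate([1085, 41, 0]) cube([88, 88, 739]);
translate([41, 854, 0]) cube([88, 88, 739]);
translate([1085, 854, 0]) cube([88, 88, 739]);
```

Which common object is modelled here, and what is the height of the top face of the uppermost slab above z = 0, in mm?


A table. The table height is 779 mm.

A 1214×983×40 slab sits at z = 739 on four 88 mm square posts — a table. The top surface is at 739 + 40 = 779 mm.


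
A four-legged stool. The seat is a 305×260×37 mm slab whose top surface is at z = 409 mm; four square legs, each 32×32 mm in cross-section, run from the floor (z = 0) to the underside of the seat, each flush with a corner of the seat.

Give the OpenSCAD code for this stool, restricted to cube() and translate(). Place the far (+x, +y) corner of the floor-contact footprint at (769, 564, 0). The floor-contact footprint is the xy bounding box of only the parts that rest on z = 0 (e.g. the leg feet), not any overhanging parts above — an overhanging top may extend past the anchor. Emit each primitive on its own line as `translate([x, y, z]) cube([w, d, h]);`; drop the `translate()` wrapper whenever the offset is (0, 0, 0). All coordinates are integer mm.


translate([464, 304, 372]) cube([305, 260, 37]);
translate([464, 304, 0]) cube([32, 32, 372]);
translate([737, 304, 0]) cube([32, 32, 372]);
translate([464, 532, 0]) cube([32, 32, 372]);
translate([737, 532, 0]) cube([32, 32, 372]);


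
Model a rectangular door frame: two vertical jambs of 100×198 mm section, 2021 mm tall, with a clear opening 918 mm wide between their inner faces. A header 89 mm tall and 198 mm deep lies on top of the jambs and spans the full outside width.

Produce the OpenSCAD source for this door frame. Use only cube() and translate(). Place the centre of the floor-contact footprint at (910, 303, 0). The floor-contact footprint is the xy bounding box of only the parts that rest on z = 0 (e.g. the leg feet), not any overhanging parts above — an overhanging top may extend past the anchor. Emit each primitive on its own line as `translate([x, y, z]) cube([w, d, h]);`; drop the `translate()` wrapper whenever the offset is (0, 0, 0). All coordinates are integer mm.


translate([351, 204, 0]) cube([100, 198, 2021]);
translate([1369, 204, 0]) cube([100, 198, 2021]);
translate([351, 204, 2021]) cube([1118, 198, 89]);


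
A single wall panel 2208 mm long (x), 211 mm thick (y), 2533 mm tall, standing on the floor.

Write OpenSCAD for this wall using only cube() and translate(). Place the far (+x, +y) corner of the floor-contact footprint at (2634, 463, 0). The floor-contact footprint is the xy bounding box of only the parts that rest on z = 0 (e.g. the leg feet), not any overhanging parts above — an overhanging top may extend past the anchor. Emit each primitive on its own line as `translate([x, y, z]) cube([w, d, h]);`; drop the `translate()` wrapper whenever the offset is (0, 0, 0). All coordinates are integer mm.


translate([426, 252, 0]) cube([2208, 211, 2533]);


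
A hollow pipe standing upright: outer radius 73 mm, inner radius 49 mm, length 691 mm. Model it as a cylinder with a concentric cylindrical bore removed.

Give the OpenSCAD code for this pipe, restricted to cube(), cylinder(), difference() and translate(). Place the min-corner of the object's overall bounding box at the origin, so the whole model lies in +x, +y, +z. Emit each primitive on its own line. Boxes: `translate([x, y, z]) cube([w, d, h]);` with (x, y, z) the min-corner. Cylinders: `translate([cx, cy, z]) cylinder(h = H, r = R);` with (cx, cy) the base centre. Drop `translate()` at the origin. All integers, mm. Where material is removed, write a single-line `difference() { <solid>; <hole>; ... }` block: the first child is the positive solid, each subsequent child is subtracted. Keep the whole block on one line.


difference() { translate([73, 73, 0]) cylinder(h = 691, r = 73); translate([73, 73, 0]) cylinder(h = 691, r = 49); }


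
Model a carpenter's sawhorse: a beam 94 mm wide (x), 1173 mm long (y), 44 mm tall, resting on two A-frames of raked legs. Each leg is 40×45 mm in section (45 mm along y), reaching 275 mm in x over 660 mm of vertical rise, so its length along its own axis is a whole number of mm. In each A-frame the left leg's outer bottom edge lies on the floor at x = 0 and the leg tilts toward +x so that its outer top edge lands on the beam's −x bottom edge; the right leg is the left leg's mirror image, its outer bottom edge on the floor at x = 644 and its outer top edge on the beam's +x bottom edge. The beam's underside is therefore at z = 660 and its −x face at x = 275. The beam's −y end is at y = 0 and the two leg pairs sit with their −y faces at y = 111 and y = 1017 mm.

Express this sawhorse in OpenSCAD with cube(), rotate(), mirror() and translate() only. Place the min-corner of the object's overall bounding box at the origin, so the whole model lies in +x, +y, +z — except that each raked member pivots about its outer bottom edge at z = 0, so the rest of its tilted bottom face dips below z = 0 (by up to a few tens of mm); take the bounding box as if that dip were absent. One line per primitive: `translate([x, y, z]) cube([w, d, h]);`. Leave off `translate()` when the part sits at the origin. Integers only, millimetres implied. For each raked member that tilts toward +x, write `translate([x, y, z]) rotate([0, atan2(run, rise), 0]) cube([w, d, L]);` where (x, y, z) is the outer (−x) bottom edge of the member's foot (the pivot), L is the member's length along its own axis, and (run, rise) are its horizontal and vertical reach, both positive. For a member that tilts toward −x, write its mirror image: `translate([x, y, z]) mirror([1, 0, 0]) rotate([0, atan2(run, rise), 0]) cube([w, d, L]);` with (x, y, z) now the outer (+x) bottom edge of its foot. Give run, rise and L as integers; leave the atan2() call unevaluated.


translate([275, 0, 660]) cube([94, 1173, 44]);
translate([0, 111, 0]) rotate([0, atan2(275, 660), 0]) cube([40, 45, 715]);
translate([644, 111, 0]) mirror([1, 0, 0]) rotate([0, atan2(275, 660), 0]) cube([40, 45, 715]);
translate([0, 1017, 0]) rotate([0, atan2(275, 660), 0]) cube([40, 45, 715]);
translate([644, 1017, 0]) mirror([1, 0, 0]) rotate([0, atan2(275, 660), 0]) cube([40, 45, 715]);
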